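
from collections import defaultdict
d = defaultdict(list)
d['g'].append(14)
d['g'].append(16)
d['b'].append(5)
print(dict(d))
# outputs {'g': [14, 16], 'b': [5]}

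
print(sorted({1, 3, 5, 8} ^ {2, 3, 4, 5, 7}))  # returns [1, 2, 4, 7, 8]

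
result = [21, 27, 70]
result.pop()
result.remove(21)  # [27]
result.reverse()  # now [27]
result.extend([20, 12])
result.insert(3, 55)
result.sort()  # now [12, 20, 27, 55]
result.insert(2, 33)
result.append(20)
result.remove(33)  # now [12, 20, 27, 55, 20]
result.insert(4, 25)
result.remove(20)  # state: [12, 27, 55, 25, 20]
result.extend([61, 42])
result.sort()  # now [12, 20, 25, 27, 42, 55, 61]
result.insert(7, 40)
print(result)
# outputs [12, 20, 25, 27, 42, 55, 61, 40]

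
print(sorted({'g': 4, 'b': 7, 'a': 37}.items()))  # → [('a', 37), ('b', 7), ('g', 4)]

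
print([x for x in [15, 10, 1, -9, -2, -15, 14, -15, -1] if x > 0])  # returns [15, 10, 1, 14]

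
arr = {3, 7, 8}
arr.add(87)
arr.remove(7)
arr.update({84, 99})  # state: {3, 8, 84, 87, 99}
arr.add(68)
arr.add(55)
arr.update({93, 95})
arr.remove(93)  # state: {3, 8, 55, 68, 84, 87, 95, 99}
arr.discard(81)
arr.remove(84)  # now {3, 8, 55, 68, 87, 95, 99}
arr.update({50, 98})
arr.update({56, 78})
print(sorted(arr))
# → [3, 8, 50, 55, 56, 68, 78, 87, 95, 98, 99]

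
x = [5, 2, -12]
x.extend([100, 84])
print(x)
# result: [5, 2, -12, 100, 84]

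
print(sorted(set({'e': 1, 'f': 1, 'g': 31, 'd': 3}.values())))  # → [1, 3, 31]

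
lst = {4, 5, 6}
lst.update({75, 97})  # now {4, 5, 6, 75, 97}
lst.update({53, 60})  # {4, 5, 6, 53, 60, 75, 97}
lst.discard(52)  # {4, 5, 6, 53, 60, 75, 97}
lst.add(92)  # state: {4, 5, 6, 53, 60, 75, 92, 97}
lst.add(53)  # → {4, 5, 6, 53, 60, 75, 92, 97}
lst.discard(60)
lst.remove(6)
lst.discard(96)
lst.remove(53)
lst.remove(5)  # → {4, 75, 92, 97}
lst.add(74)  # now {4, 74, 75, 92, 97}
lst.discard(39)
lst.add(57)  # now {4, 57, 74, 75, 92, 97}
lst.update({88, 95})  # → {4, 57, 74, 75, 88, 92, 95, 97}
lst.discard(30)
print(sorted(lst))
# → [4, 57, 74, 75, 88, 92, 95, 97]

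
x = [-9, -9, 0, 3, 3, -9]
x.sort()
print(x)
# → [-9, -9, -9, 0, 3, 3]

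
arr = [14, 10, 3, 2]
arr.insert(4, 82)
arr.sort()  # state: [2, 3, 10, 14, 82]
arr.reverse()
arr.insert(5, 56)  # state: [82, 14, 10, 3, 2, 56]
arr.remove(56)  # [82, 14, 10, 3, 2]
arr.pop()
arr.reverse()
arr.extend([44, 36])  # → [3, 10, 14, 82, 44, 36]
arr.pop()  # 36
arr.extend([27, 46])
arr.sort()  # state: [3, 10, 14, 27, 44, 46, 82]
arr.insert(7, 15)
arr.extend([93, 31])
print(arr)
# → [3, 10, 14, 27, 44, 46, 82, 15, 93, 31]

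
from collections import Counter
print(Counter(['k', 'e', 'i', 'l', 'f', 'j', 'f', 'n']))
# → Counter({'f': 2, 'k': 1, 'e': 1, 'i': 1, 'l': 1, 'j': 1, 'n': 1})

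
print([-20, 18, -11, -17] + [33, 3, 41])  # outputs [-20, 18, -11, -17, 33, 3, 41]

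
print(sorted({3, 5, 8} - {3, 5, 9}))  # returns [8]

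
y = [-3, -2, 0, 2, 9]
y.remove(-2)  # [-3, 0, 2, 9]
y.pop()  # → 9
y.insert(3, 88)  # [-3, 0, 2, 88]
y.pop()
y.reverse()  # [2, 0, -3]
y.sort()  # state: [-3, 0, 2]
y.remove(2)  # [-3, 0]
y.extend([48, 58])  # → [-3, 0, 48, 58]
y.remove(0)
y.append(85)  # [-3, 48, 58, 85]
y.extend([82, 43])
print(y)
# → [-3, 48, 58, 85, 82, 43]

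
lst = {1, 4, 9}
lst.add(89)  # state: {1, 4, 9, 89}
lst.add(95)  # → {1, 4, 9, 89, 95}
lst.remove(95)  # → {1, 4, 9, 89}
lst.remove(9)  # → {1, 4, 89}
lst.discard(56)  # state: {1, 4, 89}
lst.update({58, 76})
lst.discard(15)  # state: {1, 4, 58, 76, 89}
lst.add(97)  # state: {1, 4, 58, 76, 89, 97}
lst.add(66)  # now {1, 4, 58, 66, 76, 89, 97}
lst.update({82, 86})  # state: {1, 4, 58, 66, 76, 82, 86, 89, 97}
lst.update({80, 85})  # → {1, 4, 58, 66, 76, 80, 82, 85, 86, 89, 97}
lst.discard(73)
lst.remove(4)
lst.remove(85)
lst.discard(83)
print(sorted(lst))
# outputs [1, 58, 66, 76, 80, 82, 86, 89, 97]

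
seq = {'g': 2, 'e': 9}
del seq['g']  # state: {'e': 9}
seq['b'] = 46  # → {'e': 9, 'b': 46}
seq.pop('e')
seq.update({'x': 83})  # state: {'b': 46, 'x': 83}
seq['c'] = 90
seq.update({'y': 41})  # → {'b': 46, 'x': 83, 'c': 90, 'y': 41}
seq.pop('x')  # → 83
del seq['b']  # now {'c': 90, 'y': 41}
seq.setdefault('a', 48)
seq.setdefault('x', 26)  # 26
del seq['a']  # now {'c': 90, 'y': 41, 'x': 26}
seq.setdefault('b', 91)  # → 91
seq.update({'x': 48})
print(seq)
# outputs {'c': 90, 'y': 41, 'x': 48, 'b': 91}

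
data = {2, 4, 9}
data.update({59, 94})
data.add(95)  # {2, 4, 9, 59, 94, 95}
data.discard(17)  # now {2, 4, 9, 59, 94, 95}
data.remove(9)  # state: {2, 4, 59, 94, 95}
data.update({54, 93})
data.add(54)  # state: {2, 4, 54, 59, 93, 94, 95}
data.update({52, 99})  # {2, 4, 52, 54, 59, 93, 94, 95, 99}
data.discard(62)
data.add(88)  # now {2, 4, 52, 54, 59, 88, 93, 94, 95, 99}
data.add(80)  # {2, 4, 52, 54, 59, 80, 88, 93, 94, 95, 99}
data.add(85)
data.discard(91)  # {2, 4, 52, 54, 59, 80, 85, 88, 93, 94, 95, 99}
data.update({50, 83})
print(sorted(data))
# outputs [2, 4, 50, 52, 54, 59, 80, 83, 85, 88, 93, 94, 95, 99]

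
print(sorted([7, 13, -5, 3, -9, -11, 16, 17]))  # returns [-11, -9, -5, 3, 7, 13, 16, 17]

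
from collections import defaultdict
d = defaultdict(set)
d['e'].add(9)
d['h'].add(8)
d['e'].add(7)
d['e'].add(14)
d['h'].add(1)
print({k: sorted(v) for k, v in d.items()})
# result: {'e': [7, 9, 14], 'h': [1, 8]}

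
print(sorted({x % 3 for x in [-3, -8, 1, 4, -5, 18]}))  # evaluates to [0, 1]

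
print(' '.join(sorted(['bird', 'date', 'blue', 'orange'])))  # bird blue date orange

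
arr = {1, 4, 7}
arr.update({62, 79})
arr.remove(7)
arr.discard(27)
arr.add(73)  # {1, 4, 62, 73, 79}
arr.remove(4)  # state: {1, 62, 73, 79}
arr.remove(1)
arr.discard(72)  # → {62, 73, 79}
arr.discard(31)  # {62, 73, 79}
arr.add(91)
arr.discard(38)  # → {62, 73, 79, 91}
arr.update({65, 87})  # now {62, 65, 73, 79, 87, 91}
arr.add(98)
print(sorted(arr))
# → [62, 65, 73, 79, 87, 91, 98]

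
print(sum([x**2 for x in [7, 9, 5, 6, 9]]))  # 272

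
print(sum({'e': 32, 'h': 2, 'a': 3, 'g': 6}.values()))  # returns 43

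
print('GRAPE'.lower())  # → grape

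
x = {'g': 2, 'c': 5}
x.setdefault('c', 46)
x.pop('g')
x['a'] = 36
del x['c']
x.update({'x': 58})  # {'a': 36, 'x': 58}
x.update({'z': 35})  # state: {'a': 36, 'x': 58, 'z': 35}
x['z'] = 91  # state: {'a': 36, 'x': 58, 'z': 91}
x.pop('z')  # 91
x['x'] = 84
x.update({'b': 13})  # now {'a': 36, 'x': 84, 'b': 13}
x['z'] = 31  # {'a': 36, 'x': 84, 'b': 13, 'z': 31}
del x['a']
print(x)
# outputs {'x': 84, 'b': 13, 'z': 31}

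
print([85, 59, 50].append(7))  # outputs None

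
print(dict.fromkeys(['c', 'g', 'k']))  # {'c': None, 'g': None, 'k': None}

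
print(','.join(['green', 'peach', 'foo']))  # green,peach,foo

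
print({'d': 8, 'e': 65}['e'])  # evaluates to 65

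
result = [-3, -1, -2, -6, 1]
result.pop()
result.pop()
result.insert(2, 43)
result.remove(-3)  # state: [-1, 43, -2]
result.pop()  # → -2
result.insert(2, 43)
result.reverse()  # [43, 43, -1]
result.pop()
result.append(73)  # [43, 43, 73]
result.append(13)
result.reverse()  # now [13, 73, 43, 43]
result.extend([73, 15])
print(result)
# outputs [13, 73, 43, 43, 73, 15]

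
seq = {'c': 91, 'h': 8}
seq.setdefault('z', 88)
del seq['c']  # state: {'h': 8, 'z': 88}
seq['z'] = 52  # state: {'h': 8, 'z': 52}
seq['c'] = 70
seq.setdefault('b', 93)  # 93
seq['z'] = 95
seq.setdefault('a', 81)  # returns 81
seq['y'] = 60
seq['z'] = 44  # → {'h': 8, 'z': 44, 'c': 70, 'b': 93, 'a': 81, 'y': 60}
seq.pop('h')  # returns 8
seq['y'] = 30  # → {'z': 44, 'c': 70, 'b': 93, 'a': 81, 'y': 30}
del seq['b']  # {'z': 44, 'c': 70, 'a': 81, 'y': 30}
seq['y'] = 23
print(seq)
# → {'z': 44, 'c': 70, 'a': 81, 'y': 23}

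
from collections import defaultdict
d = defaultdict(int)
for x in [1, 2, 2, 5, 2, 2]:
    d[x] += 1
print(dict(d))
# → {1: 1, 2: 4, 5: 1}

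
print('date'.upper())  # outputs DATE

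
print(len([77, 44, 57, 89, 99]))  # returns 5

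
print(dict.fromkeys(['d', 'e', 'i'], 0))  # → {'d': 0, 'e': 0, 'i': 0}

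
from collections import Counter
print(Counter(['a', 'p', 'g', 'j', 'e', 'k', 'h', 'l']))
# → Counter({'a': 1, 'p': 1, 'g': 1, 'j': 1, 'e': 1, 'k': 1, 'h': 1, 'l': 1})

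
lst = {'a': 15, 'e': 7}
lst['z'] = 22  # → {'a': 15, 'e': 7, 'z': 22}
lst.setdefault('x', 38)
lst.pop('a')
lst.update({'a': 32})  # {'e': 7, 'z': 22, 'x': 38, 'a': 32}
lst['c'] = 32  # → {'e': 7, 'z': 22, 'x': 38, 'a': 32, 'c': 32}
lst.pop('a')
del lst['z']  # {'e': 7, 'x': 38, 'c': 32}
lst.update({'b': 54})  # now {'e': 7, 'x': 38, 'c': 32, 'b': 54}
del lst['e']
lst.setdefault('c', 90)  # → 32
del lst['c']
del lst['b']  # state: {'x': 38}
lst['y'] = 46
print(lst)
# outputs {'x': 38, 'y': 46}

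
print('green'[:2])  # gr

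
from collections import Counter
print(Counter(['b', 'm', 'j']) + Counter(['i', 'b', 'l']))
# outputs Counter({'b': 2, 'm': 1, 'j': 1, 'i': 1, 'l': 1})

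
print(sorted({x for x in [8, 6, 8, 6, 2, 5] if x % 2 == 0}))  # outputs [2, 6, 8]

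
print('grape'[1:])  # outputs rape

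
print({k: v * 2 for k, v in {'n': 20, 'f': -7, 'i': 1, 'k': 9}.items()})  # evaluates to {'n': 40, 'f': -14, 'i': 2, 'k': 18}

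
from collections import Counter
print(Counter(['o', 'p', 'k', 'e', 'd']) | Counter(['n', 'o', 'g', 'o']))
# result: Counter({'o': 2, 'p': 1, 'k': 1, 'e': 1, 'd': 1, 'n': 1, 'g': 1})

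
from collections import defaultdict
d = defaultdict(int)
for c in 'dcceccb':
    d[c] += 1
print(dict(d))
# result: {'d': 1, 'c': 4, 'e': 1, 'b': 1}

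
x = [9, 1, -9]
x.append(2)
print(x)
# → [9, 1, -9, 2]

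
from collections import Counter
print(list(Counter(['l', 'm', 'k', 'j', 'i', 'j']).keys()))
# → ['l', 'm', 'k', 'j', 'i']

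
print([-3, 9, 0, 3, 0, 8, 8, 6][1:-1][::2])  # [9, 3, 8]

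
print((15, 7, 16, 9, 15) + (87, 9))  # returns (15, 7, 16, 9, 15, 87, 9)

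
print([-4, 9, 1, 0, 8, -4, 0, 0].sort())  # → None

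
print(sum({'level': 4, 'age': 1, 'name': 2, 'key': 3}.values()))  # 10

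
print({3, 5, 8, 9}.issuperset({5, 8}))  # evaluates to True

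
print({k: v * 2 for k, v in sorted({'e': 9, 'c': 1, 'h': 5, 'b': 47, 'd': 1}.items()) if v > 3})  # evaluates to {'b': 94, 'e': 18, 'h': 10}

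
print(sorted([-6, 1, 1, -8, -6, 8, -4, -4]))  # [-8, -6, -6, -4, -4, 1, 1, 8]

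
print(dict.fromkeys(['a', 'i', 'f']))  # {'a': None, 'i': None, 'f': None}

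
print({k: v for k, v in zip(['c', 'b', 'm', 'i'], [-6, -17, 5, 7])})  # {'c': -6, 'b': -17, 'm': 5, 'i': 7}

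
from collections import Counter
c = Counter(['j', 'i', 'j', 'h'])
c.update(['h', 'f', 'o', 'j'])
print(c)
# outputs Counter({'j': 3, 'h': 2, 'i': 1, 'f': 1, 'o': 1})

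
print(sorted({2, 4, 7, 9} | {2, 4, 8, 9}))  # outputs [2, 4, 7, 8, 9]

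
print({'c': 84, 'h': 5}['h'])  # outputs 5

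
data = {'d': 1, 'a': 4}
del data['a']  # {'d': 1}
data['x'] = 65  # {'d': 1, 'x': 65}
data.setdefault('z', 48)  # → 48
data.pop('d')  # 1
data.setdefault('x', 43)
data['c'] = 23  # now {'x': 65, 'z': 48, 'c': 23}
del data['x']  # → {'z': 48, 'c': 23}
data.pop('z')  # 48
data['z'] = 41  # {'c': 23, 'z': 41}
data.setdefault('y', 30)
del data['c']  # {'z': 41, 'y': 30}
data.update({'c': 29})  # {'z': 41, 'y': 30, 'c': 29}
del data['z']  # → {'y': 30, 'c': 29}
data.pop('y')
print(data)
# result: {'c': 29}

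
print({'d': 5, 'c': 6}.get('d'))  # 5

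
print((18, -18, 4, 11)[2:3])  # (4,)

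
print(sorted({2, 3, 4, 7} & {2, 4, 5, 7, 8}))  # [2, 4, 7]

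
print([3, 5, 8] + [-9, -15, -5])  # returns [3, 5, 8, -9, -15, -5]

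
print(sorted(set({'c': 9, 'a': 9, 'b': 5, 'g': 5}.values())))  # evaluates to [5, 9]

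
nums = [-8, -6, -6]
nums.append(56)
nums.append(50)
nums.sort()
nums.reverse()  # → [56, 50, -6, -6, -8]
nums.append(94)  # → [56, 50, -6, -6, -8, 94]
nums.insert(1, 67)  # [56, 67, 50, -6, -6, -8, 94]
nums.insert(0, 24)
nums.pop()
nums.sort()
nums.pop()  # 67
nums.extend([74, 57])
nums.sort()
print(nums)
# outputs [-8, -6, -6, 24, 50, 56, 57, 74]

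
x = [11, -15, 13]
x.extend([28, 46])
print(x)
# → [11, -15, 13, 28, 46]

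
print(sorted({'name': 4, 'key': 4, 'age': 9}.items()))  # [('age', 9), ('key', 4), ('name', 4)]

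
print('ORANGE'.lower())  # orange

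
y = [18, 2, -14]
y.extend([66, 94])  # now [18, 2, -14, 66, 94]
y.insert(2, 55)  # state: [18, 2, 55, -14, 66, 94]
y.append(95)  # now [18, 2, 55, -14, 66, 94, 95]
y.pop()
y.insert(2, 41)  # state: [18, 2, 41, 55, -14, 66, 94]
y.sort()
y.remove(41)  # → [-14, 2, 18, 55, 66, 94]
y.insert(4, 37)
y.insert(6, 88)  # [-14, 2, 18, 55, 37, 66, 88, 94]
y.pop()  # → 94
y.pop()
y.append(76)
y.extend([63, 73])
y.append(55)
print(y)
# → [-14, 2, 18, 55, 37, 66, 76, 63, 73, 55]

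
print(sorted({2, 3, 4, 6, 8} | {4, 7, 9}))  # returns [2, 3, 4, 6, 7, 8, 9]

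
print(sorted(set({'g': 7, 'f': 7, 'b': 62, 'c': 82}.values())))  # [7, 62, 82]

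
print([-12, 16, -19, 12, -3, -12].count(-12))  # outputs 2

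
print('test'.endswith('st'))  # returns True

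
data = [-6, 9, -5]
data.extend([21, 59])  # [-6, 9, -5, 21, 59]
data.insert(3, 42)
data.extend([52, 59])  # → [-6, 9, -5, 42, 21, 59, 52, 59]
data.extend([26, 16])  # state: [-6, 9, -5, 42, 21, 59, 52, 59, 26, 16]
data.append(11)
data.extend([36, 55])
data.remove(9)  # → [-6, -5, 42, 21, 59, 52, 59, 26, 16, 11, 36, 55]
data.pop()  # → 55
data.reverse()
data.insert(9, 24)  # [36, 11, 16, 26, 59, 52, 59, 21, 42, 24, -5, -6]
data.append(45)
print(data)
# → [36, 11, 16, 26, 59, 52, 59, 21, 42, 24, -5, -6, 45]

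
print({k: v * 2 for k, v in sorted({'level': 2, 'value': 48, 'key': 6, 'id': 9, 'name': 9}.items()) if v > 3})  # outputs {'id': 18, 'key': 12, 'name': 18, 'value': 96}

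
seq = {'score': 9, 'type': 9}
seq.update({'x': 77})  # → {'score': 9, 'type': 9, 'x': 77}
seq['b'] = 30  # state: {'score': 9, 'type': 9, 'x': 77, 'b': 30}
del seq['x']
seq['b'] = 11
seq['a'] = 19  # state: {'score': 9, 'type': 9, 'b': 11, 'a': 19}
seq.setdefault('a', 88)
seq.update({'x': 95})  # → {'score': 9, 'type': 9, 'b': 11, 'a': 19, 'x': 95}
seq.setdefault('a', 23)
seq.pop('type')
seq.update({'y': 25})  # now {'score': 9, 'b': 11, 'a': 19, 'x': 95, 'y': 25}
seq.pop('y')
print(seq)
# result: {'score': 9, 'b': 11, 'a': 19, 'x': 95}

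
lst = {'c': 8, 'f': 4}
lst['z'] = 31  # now {'c': 8, 'f': 4, 'z': 31}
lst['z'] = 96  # {'c': 8, 'f': 4, 'z': 96}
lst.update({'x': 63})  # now {'c': 8, 'f': 4, 'z': 96, 'x': 63}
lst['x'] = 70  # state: {'c': 8, 'f': 4, 'z': 96, 'x': 70}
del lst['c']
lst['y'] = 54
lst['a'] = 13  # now {'f': 4, 'z': 96, 'x': 70, 'y': 54, 'a': 13}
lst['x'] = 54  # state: {'f': 4, 'z': 96, 'x': 54, 'y': 54, 'a': 13}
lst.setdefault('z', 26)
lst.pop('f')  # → 4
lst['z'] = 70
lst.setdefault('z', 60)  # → 70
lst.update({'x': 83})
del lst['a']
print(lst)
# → {'z': 70, 'x': 83, 'y': 54}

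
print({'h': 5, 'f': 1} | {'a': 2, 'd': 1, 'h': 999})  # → {'h': 999, 'f': 1, 'a': 2, 'd': 1}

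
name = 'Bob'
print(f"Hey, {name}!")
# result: Hey, Bob!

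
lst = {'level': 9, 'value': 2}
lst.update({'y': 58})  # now {'level': 9, 'value': 2, 'y': 58}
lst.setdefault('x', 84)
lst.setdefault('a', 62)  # 62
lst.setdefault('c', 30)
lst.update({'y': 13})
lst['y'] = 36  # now {'level': 9, 'value': 2, 'y': 36, 'x': 84, 'a': 62, 'c': 30}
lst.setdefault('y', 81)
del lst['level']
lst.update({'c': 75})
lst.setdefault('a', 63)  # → 62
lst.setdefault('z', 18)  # 18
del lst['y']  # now {'value': 2, 'x': 84, 'a': 62, 'c': 75, 'z': 18}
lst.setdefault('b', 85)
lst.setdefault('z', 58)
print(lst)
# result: {'value': 2, 'x': 84, 'a': 62, 'c': 75, 'z': 18, 'b': 85}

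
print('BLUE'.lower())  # blue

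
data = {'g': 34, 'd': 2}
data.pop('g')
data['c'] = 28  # {'d': 2, 'c': 28}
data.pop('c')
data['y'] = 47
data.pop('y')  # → 47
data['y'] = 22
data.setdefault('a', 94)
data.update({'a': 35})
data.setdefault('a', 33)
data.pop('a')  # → 35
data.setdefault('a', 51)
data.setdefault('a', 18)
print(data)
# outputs {'d': 2, 'y': 22, 'a': 51}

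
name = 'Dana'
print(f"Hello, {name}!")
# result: Hello, Dana!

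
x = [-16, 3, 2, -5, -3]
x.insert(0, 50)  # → [50, -16, 3, 2, -5, -3]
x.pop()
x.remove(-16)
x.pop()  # -5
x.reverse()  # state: [2, 3, 50]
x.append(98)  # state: [2, 3, 50, 98]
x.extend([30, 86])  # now [2, 3, 50, 98, 30, 86]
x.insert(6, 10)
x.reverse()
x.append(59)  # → [10, 86, 30, 98, 50, 3, 2, 59]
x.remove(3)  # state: [10, 86, 30, 98, 50, 2, 59]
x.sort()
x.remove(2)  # [10, 30, 50, 59, 86, 98]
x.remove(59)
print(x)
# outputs [10, 30, 50, 86, 98]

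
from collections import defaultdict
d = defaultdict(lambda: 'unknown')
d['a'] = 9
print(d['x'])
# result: unknown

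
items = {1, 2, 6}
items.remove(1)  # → {2, 6}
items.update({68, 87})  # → {2, 6, 68, 87}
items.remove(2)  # {6, 68, 87}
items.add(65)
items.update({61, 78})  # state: {6, 61, 65, 68, 78, 87}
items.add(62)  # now {6, 61, 62, 65, 68, 78, 87}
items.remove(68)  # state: {6, 61, 62, 65, 78, 87}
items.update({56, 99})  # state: {6, 56, 61, 62, 65, 78, 87, 99}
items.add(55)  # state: {6, 55, 56, 61, 62, 65, 78, 87, 99}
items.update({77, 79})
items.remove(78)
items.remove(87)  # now {6, 55, 56, 61, 62, 65, 77, 79, 99}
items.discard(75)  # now {6, 55, 56, 61, 62, 65, 77, 79, 99}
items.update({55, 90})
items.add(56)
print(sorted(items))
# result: [6, 55, 56, 61, 62, 65, 77, 79, 90, 99]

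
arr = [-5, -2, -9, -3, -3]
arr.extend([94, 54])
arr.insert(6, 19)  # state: [-5, -2, -9, -3, -3, 94, 19, 54]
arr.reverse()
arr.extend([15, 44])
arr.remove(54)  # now [19, 94, -3, -3, -9, -2, -5, 15, 44]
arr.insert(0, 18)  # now [18, 19, 94, -3, -3, -9, -2, -5, 15, 44]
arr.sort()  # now [-9, -5, -3, -3, -2, 15, 18, 19, 44, 94]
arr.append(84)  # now [-9, -5, -3, -3, -2, 15, 18, 19, 44, 94, 84]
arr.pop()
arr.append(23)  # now [-9, -5, -3, -3, -2, 15, 18, 19, 44, 94, 23]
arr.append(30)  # [-9, -5, -3, -3, -2, 15, 18, 19, 44, 94, 23, 30]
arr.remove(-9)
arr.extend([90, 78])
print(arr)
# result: [-5, -3, -3, -2, 15, 18, 19, 44, 94, 23, 30, 90, 78]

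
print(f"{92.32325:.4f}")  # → 92.3233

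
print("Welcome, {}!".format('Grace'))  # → Welcome, Grace!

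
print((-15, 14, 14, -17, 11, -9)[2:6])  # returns (14, -17, 11, -9)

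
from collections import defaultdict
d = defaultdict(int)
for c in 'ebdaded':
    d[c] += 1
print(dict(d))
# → {'e': 2, 'b': 1, 'd': 3, 'a': 1}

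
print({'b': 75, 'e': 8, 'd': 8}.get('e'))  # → 8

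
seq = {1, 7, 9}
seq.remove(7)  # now {1, 9}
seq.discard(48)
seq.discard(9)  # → {1}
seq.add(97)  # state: {1, 97}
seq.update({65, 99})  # {1, 65, 97, 99}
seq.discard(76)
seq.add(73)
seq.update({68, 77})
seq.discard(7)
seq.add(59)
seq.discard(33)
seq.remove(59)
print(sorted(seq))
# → [1, 65, 68, 73, 77, 97, 99]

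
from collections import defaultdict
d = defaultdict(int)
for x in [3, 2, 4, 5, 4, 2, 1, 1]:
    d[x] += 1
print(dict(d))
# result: {3: 1, 2: 2, 4: 2, 5: 1, 1: 2}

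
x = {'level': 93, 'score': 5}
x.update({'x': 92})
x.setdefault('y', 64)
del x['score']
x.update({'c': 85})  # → {'level': 93, 'x': 92, 'y': 64, 'c': 85}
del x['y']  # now {'level': 93, 'x': 92, 'c': 85}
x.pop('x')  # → 92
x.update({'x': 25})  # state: {'level': 93, 'c': 85, 'x': 25}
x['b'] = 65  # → {'level': 93, 'c': 85, 'x': 25, 'b': 65}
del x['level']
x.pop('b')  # 65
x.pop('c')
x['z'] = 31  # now {'x': 25, 'z': 31}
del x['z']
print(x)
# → {'x': 25}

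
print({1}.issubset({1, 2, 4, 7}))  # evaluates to True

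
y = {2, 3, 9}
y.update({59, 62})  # {2, 3, 9, 59, 62}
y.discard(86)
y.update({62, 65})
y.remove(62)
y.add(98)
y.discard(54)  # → {2, 3, 9, 59, 65, 98}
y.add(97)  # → {2, 3, 9, 59, 65, 97, 98}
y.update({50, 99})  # {2, 3, 9, 50, 59, 65, 97, 98, 99}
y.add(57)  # {2, 3, 9, 50, 57, 59, 65, 97, 98, 99}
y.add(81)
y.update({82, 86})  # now {2, 3, 9, 50, 57, 59, 65, 81, 82, 86, 97, 98, 99}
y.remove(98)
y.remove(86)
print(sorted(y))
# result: [2, 3, 9, 50, 57, 59, 65, 81, 82, 97, 99]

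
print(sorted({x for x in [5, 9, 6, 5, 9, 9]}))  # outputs [5, 6, 9]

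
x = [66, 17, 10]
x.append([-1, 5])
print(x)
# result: [66, 17, 10, [-1, 5]]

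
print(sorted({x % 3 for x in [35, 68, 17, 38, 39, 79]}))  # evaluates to [0, 1, 2]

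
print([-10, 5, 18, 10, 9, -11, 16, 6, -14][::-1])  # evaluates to [-14, 6, 16, -11, 9, 10, 18, 5, -10]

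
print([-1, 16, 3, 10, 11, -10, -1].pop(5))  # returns -10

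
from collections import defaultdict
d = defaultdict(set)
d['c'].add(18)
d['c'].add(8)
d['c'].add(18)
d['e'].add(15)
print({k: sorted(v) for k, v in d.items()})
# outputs {'c': [8, 18], 'e': [15]}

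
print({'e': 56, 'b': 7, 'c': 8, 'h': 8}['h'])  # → 8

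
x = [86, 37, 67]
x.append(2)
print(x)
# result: [86, 37, 67, 2]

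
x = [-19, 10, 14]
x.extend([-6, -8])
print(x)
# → [-19, 10, 14, -6, -8]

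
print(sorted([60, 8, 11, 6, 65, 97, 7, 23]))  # [6, 7, 8, 11, 23, 60, 65, 97]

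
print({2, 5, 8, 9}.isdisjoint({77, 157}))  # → True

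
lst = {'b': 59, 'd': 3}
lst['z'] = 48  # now {'b': 59, 'd': 3, 'z': 48}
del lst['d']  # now {'b': 59, 'z': 48}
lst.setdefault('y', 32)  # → 32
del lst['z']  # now {'b': 59, 'y': 32}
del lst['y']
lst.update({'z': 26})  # {'b': 59, 'z': 26}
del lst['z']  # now {'b': 59}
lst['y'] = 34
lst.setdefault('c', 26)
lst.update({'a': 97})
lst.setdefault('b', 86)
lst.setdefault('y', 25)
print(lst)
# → {'b': 59, 'y': 34, 'c': 26, 'a': 97}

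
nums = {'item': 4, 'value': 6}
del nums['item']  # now {'value': 6}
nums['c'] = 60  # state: {'value': 6, 'c': 60}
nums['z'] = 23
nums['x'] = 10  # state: {'value': 6, 'c': 60, 'z': 23, 'x': 10}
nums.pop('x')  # 10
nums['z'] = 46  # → {'value': 6, 'c': 60, 'z': 46}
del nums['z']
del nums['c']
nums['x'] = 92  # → {'value': 6, 'x': 92}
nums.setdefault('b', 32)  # 32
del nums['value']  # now {'x': 92, 'b': 32}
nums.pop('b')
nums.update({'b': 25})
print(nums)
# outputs {'x': 92, 'b': 25}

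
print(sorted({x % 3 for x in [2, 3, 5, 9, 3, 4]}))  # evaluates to [0, 1, 2]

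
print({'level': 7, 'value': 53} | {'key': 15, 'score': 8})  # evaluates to {'level': 7, 'value': 53, 'key': 15, 'score': 8}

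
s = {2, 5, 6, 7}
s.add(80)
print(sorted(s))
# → [2, 5, 6, 7, 80]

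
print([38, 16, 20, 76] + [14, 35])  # [38, 16, 20, 76, 14, 35]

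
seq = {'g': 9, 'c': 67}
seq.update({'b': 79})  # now {'g': 9, 'c': 67, 'b': 79}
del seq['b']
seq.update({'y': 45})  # {'g': 9, 'c': 67, 'y': 45}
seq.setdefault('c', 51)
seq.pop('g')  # 9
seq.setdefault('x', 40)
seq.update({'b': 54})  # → {'c': 67, 'y': 45, 'x': 40, 'b': 54}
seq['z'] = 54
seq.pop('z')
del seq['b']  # {'c': 67, 'y': 45, 'x': 40}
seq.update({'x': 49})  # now {'c': 67, 'y': 45, 'x': 49}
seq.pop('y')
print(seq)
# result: {'c': 67, 'x': 49}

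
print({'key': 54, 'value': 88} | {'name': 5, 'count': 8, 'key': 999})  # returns {'key': 999, 'value': 88, 'name': 5, 'count': 8}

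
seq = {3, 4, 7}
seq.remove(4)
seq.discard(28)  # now {3, 7}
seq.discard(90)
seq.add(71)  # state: {3, 7, 71}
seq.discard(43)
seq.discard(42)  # {3, 7, 71}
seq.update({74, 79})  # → {3, 7, 71, 74, 79}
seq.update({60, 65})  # {3, 7, 60, 65, 71, 74, 79}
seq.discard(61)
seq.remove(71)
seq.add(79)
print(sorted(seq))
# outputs [3, 7, 60, 65, 74, 79]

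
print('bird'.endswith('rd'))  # True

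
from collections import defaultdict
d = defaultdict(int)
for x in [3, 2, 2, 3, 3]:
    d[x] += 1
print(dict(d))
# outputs {3: 3, 2: 2}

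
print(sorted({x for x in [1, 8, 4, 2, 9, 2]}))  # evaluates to [1, 2, 4, 8, 9]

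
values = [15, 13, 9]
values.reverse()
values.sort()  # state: [9, 13, 15]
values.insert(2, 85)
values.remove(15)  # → [9, 13, 85]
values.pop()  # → 85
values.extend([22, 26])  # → [9, 13, 22, 26]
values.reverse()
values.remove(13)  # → [26, 22, 9]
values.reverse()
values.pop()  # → 26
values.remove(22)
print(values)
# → [9]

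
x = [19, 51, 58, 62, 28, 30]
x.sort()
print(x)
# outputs [19, 28, 30, 51, 58, 62]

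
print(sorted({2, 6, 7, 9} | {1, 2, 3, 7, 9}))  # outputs [1, 2, 3, 6, 7, 9]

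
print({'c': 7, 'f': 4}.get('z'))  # None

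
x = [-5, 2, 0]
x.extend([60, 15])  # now [-5, 2, 0, 60, 15]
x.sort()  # [-5, 0, 2, 15, 60]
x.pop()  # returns 60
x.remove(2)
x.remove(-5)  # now [0, 15]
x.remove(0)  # [15]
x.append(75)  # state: [15, 75]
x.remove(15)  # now [75]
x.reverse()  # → [75]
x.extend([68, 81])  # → [75, 68, 81]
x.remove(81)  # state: [75, 68]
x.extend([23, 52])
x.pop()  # 52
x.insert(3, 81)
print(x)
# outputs [75, 68, 23, 81]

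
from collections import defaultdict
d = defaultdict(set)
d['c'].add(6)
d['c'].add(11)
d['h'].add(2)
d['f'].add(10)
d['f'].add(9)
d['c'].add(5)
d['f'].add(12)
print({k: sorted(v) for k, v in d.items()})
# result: {'c': [5, 6, 11], 'h': [2], 'f': [9, 10, 12]}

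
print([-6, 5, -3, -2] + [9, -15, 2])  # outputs [-6, 5, -3, -2, 9, -15, 2]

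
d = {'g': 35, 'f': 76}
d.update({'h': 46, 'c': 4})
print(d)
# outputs {'g': 35, 'f': 76, 'h': 46, 'c': 4}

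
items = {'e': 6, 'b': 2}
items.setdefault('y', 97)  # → 97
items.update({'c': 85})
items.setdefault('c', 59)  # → 85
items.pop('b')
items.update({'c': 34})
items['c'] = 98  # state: {'e': 6, 'y': 97, 'c': 98}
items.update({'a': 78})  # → {'e': 6, 'y': 97, 'c': 98, 'a': 78}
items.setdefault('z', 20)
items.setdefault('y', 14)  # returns 97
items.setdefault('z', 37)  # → 20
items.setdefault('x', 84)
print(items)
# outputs {'e': 6, 'y': 97, 'c': 98, 'a': 78, 'z': 20, 'x': 84}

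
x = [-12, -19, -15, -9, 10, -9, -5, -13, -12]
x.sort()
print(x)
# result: [-19, -15, -13, -12, -12, -9, -9, -5, 10]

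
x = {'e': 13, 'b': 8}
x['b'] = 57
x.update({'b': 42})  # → {'e': 13, 'b': 42}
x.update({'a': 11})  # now {'e': 13, 'b': 42, 'a': 11}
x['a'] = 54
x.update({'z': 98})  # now {'e': 13, 'b': 42, 'a': 54, 'z': 98}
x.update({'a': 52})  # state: {'e': 13, 'b': 42, 'a': 52, 'z': 98}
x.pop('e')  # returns 13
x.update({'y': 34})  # {'b': 42, 'a': 52, 'z': 98, 'y': 34}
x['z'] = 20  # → {'b': 42, 'a': 52, 'z': 20, 'y': 34}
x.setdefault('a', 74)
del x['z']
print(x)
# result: {'b': 42, 'a': 52, 'y': 34}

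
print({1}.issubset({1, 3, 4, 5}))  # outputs True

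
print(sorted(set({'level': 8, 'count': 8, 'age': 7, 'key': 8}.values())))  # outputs [7, 8]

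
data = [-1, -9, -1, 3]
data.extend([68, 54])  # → [-1, -9, -1, 3, 68, 54]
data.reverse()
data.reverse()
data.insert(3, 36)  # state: [-1, -9, -1, 36, 3, 68, 54]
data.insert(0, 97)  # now [97, -1, -9, -1, 36, 3, 68, 54]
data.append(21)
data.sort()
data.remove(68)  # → [-9, -1, -1, 3, 21, 36, 54, 97]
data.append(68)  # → [-9, -1, -1, 3, 21, 36, 54, 97, 68]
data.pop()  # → 68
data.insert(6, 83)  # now [-9, -1, -1, 3, 21, 36, 83, 54, 97]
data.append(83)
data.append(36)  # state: [-9, -1, -1, 3, 21, 36, 83, 54, 97, 83, 36]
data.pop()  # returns 36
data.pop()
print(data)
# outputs [-9, -1, -1, 3, 21, 36, 83, 54, 97]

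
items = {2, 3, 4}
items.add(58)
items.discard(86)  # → {2, 3, 4, 58}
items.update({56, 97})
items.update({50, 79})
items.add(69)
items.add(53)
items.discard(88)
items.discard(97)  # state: {2, 3, 4, 50, 53, 56, 58, 69, 79}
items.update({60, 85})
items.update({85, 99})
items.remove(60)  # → {2, 3, 4, 50, 53, 56, 58, 69, 79, 85, 99}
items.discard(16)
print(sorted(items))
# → [2, 3, 4, 50, 53, 56, 58, 69, 79, 85, 99]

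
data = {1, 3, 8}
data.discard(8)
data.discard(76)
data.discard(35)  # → {1, 3}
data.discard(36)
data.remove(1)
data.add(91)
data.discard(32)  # {3, 91}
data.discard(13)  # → {3, 91}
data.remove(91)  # {3}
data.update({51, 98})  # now {3, 51, 98}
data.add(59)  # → {3, 51, 59, 98}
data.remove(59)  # {3, 51, 98}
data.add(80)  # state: {3, 51, 80, 98}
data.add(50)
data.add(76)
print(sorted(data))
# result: [3, 50, 51, 76, 80, 98]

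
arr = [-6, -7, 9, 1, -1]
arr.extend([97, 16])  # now [-6, -7, 9, 1, -1, 97, 16]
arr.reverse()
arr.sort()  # [-7, -6, -1, 1, 9, 16, 97]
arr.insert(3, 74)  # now [-7, -6, -1, 74, 1, 9, 16, 97]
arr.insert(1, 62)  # [-7, 62, -6, -1, 74, 1, 9, 16, 97]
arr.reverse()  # [97, 16, 9, 1, 74, -1, -6, 62, -7]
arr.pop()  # -7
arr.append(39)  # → [97, 16, 9, 1, 74, -1, -6, 62, 39]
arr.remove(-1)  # [97, 16, 9, 1, 74, -6, 62, 39]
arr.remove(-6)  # [97, 16, 9, 1, 74, 62, 39]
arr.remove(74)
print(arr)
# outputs [97, 16, 9, 1, 62, 39]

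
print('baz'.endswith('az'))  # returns True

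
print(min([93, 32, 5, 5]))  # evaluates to 5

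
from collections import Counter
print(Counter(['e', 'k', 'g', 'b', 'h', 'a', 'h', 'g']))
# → Counter({'g': 2, 'h': 2, 'e': 1, 'k': 1, 'b': 1, 'a': 1})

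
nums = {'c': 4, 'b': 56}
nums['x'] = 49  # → {'c': 4, 'b': 56, 'x': 49}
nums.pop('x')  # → 49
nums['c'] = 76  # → {'c': 76, 'b': 56}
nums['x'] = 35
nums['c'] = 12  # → {'c': 12, 'b': 56, 'x': 35}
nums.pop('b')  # 56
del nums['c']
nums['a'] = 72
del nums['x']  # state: {'a': 72}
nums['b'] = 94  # {'a': 72, 'b': 94}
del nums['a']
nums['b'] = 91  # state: {'b': 91}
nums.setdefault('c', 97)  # 97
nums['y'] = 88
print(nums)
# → {'b': 91, 'c': 97, 'y': 88}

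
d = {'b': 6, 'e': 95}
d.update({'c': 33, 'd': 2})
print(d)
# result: {'b': 6, 'e': 95, 'c': 33, 'd': 2}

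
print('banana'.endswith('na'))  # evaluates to True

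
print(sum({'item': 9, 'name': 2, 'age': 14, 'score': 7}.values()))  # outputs 32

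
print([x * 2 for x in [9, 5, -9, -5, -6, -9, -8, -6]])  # [18, 10, -18, -10, -12, -18, -16, -12]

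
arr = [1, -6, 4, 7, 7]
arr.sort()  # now [-6, 1, 4, 7, 7]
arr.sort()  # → [-6, 1, 4, 7, 7]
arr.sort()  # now [-6, 1, 4, 7, 7]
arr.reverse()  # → [7, 7, 4, 1, -6]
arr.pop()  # -6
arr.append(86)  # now [7, 7, 4, 1, 86]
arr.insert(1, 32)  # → [7, 32, 7, 4, 1, 86]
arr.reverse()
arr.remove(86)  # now [1, 4, 7, 32, 7]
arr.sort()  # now [1, 4, 7, 7, 32]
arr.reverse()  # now [32, 7, 7, 4, 1]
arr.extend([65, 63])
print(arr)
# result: [32, 7, 7, 4, 1, 65, 63]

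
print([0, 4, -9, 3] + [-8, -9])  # [0, 4, -9, 3, -8, -9]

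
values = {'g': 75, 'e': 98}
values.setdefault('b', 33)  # 33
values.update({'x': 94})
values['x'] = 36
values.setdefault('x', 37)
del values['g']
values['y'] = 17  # {'e': 98, 'b': 33, 'x': 36, 'y': 17}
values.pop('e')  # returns 98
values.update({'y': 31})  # {'b': 33, 'x': 36, 'y': 31}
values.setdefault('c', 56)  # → 56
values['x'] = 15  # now {'b': 33, 'x': 15, 'y': 31, 'c': 56}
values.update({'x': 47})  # {'b': 33, 'x': 47, 'y': 31, 'c': 56}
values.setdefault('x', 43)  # 47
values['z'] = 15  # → {'b': 33, 'x': 47, 'y': 31, 'c': 56, 'z': 15}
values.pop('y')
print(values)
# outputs {'b': 33, 'x': 47, 'c': 56, 'z': 15}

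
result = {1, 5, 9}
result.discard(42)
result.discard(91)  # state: {1, 5, 9}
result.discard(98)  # {1, 5, 9}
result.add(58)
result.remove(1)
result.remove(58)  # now {5, 9}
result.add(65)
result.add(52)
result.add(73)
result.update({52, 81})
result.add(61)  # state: {5, 9, 52, 61, 65, 73, 81}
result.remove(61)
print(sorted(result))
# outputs [5, 9, 52, 65, 73, 81]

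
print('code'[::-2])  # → eo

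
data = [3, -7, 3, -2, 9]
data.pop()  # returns 9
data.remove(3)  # [-7, 3, -2]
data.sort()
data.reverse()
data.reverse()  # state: [-7, -2, 3]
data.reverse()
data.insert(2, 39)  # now [3, -2, 39, -7]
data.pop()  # -7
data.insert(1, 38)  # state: [3, 38, -2, 39]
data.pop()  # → 39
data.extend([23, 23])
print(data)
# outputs [3, 38, -2, 23, 23]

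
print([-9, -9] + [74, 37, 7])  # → [-9, -9, 74, 37, 7]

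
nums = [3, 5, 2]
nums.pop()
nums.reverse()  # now [5, 3]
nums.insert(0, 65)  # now [65, 5, 3]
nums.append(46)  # [65, 5, 3, 46]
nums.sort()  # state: [3, 5, 46, 65]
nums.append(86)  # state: [3, 5, 46, 65, 86]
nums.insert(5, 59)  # [3, 5, 46, 65, 86, 59]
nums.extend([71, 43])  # [3, 5, 46, 65, 86, 59, 71, 43]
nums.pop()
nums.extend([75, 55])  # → [3, 5, 46, 65, 86, 59, 71, 75, 55]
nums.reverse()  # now [55, 75, 71, 59, 86, 65, 46, 5, 3]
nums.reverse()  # [3, 5, 46, 65, 86, 59, 71, 75, 55]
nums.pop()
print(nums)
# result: [3, 5, 46, 65, 86, 59, 71, 75]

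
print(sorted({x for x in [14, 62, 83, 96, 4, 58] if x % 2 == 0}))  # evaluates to [4, 14, 58, 62, 96]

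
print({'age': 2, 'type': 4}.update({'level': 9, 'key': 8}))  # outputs None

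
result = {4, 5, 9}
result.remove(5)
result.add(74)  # {4, 9, 74}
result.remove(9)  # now {4, 74}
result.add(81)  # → {4, 74, 81}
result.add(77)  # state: {4, 74, 77, 81}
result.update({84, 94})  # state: {4, 74, 77, 81, 84, 94}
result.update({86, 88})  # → {4, 74, 77, 81, 84, 86, 88, 94}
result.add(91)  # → {4, 74, 77, 81, 84, 86, 88, 91, 94}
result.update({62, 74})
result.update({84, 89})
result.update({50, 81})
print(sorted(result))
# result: [4, 50, 62, 74, 77, 81, 84, 86, 88, 89, 91, 94]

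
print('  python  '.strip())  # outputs python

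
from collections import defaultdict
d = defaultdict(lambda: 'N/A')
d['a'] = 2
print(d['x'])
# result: N/A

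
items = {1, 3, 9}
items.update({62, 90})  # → {1, 3, 9, 62, 90}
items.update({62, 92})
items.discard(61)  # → {1, 3, 9, 62, 90, 92}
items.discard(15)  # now {1, 3, 9, 62, 90, 92}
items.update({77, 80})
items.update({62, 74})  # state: {1, 3, 9, 62, 74, 77, 80, 90, 92}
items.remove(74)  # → {1, 3, 9, 62, 77, 80, 90, 92}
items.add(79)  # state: {1, 3, 9, 62, 77, 79, 80, 90, 92}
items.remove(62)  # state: {1, 3, 9, 77, 79, 80, 90, 92}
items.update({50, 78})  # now {1, 3, 9, 50, 77, 78, 79, 80, 90, 92}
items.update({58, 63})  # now {1, 3, 9, 50, 58, 63, 77, 78, 79, 80, 90, 92}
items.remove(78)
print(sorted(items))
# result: [1, 3, 9, 50, 58, 63, 77, 79, 80, 90, 92]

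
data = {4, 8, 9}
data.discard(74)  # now {4, 8, 9}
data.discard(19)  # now {4, 8, 9}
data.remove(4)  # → {8, 9}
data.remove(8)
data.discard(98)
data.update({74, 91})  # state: {9, 74, 91}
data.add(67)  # {9, 67, 74, 91}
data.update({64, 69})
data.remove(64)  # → {9, 67, 69, 74, 91}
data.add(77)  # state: {9, 67, 69, 74, 77, 91}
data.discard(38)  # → {9, 67, 69, 74, 77, 91}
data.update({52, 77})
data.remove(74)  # {9, 52, 67, 69, 77, 91}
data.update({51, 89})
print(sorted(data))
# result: [9, 51, 52, 67, 69, 77, 89, 91]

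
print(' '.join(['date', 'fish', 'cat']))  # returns date fish cat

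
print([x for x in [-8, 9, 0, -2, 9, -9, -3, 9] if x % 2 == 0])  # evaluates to [-8, 0, -2]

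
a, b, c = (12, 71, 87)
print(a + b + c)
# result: 170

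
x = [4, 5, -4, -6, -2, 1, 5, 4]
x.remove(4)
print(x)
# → [5, -4, -6, -2, 1, 5, 4]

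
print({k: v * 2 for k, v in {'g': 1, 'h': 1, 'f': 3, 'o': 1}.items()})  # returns {'g': 2, 'h': 2, 'f': 6, 'o': 2}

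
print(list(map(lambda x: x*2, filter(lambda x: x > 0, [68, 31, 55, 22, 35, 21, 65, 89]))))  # [136, 62, 110, 44, 70, 42, 130, 178]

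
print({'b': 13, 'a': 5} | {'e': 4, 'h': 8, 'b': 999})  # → {'b': 999, 'a': 5, 'e': 4, 'h': 8}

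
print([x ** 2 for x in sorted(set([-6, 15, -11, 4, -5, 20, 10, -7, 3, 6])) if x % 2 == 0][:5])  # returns [36, 16, 36, 100, 400]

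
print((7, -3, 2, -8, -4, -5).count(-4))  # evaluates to 1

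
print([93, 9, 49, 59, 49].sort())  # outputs None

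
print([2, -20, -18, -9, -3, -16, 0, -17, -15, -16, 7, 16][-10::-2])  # [-18, 2]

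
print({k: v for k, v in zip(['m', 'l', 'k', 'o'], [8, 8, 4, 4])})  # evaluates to {'m': 8, 'l': 8, 'k': 4, 'o': 4}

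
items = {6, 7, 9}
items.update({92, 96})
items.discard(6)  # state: {7, 9, 92, 96}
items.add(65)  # {7, 9, 65, 92, 96}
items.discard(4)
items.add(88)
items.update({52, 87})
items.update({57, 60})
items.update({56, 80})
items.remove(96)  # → {7, 9, 52, 56, 57, 60, 65, 80, 87, 88, 92}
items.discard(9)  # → {7, 52, 56, 57, 60, 65, 80, 87, 88, 92}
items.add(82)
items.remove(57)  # {7, 52, 56, 60, 65, 80, 82, 87, 88, 92}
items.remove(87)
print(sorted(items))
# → [7, 52, 56, 60, 65, 80, 82, 88, 92]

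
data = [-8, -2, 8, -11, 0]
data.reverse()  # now [0, -11, 8, -2, -8]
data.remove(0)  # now [-11, 8, -2, -8]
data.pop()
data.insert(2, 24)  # [-11, 8, 24, -2]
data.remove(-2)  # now [-11, 8, 24]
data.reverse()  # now [24, 8, -11]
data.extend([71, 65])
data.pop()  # 65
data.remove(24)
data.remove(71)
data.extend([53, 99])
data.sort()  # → [-11, 8, 53, 99]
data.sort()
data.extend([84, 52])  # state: [-11, 8, 53, 99, 84, 52]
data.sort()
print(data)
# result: [-11, 8, 52, 53, 84, 99]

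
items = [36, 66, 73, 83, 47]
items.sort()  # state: [36, 47, 66, 73, 83]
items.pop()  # 83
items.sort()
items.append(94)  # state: [36, 47, 66, 73, 94]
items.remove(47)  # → [36, 66, 73, 94]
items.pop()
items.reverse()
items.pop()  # 36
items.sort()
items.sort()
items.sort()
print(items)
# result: [66, 73]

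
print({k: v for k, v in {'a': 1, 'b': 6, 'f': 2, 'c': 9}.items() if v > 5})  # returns {'b': 6, 'c': 9}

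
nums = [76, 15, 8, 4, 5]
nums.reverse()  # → [5, 4, 8, 15, 76]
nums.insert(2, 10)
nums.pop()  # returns 76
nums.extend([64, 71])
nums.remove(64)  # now [5, 4, 10, 8, 15, 71]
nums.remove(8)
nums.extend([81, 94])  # [5, 4, 10, 15, 71, 81, 94]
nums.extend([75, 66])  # [5, 4, 10, 15, 71, 81, 94, 75, 66]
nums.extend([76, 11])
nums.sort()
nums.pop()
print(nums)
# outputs [4, 5, 10, 11, 15, 66, 71, 75, 76, 81]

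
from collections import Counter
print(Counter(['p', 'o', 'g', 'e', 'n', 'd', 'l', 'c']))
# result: Counter({'p': 1, 'o': 1, 'g': 1, 'e': 1, 'n': 1, 'd': 1, 'l': 1, 'c': 1})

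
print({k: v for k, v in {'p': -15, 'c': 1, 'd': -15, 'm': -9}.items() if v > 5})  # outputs {}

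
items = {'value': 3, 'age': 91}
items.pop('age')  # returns 91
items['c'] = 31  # {'value': 3, 'c': 31}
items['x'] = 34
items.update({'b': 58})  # {'value': 3, 'c': 31, 'x': 34, 'b': 58}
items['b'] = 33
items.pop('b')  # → 33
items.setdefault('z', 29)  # 29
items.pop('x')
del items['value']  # {'c': 31, 'z': 29}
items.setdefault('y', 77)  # 77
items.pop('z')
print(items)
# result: {'c': 31, 'y': 77}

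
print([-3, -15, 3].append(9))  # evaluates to None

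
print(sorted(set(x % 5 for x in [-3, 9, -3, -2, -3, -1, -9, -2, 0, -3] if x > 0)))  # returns [4]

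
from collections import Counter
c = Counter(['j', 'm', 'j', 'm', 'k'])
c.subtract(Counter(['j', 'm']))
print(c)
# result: Counter({'j': 1, 'm': 1, 'k': 1})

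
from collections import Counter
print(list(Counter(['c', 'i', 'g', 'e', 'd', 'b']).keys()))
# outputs ['c', 'i', 'g', 'e', 'd', 'b']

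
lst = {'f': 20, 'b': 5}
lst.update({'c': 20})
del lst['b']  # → {'f': 20, 'c': 20}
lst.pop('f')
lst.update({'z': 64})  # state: {'c': 20, 'z': 64}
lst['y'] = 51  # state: {'c': 20, 'z': 64, 'y': 51}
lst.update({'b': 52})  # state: {'c': 20, 'z': 64, 'y': 51, 'b': 52}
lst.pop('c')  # 20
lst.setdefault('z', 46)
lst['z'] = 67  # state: {'z': 67, 'y': 51, 'b': 52}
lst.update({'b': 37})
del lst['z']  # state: {'y': 51, 'b': 37}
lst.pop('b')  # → 37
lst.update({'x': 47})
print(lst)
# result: {'y': 51, 'x': 47}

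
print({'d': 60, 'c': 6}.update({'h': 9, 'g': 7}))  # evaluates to None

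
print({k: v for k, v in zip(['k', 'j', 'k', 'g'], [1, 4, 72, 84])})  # {'k': 72, 'j': 4, 'g': 84}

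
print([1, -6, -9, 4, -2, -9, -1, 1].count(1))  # 2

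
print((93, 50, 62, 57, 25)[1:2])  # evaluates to (50,)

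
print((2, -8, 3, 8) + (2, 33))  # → (2, -8, 3, 8, 2, 33)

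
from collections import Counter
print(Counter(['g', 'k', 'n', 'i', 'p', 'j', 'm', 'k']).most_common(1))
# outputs [('k', 2)]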